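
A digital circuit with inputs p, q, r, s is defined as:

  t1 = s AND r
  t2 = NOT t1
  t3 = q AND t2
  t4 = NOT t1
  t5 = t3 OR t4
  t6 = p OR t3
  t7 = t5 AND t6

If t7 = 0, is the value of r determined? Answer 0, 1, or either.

either

Both values of r occur among assignments with t7 = 0:
  r=0: p=0, q=0, r=0, s=0
  r=1: p=0, q=0, r=1, s=0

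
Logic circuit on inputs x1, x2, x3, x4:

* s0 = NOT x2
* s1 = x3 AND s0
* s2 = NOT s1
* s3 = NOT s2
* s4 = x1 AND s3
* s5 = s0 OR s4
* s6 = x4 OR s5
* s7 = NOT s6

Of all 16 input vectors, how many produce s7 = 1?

4

s7 = NOT s6 must be 1, so s6 = 0.
Satisfying assignments:
  x1=0, x2=1, x3=0, x4=0
  x1=0, x2=1, x3=1, x4=0
  x1=1, x2=1, x3=0, x4=0
  x1=1, x2=1, x3=1, x4=0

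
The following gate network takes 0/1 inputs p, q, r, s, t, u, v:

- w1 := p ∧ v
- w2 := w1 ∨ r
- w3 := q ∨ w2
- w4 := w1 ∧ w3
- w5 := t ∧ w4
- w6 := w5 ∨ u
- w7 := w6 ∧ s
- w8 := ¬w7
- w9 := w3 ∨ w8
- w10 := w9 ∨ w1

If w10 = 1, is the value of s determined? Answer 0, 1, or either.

Both values of s occur among assignments with w10 = 1:
  s=0: p=0, q=0, r=0, s=0, t=0, u=0, v=0
  s=1: p=0, q=0, r=0, s=1, t=0, u=0, v=0

either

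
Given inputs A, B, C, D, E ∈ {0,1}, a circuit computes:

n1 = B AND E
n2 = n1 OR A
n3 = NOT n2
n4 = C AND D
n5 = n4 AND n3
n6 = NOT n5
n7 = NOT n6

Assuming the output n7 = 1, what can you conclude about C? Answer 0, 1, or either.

n7 = NOT n6 must be 1, so n6 = 0.
Every assignment with n7 = 1 has C = 1; there are 3 such assignment(s).
  A=0, B=0, C=1, D=1, E=0
  A=0, B=0, C=1, D=1, E=1
  A=0, B=1, C=1, D=1, E=0

1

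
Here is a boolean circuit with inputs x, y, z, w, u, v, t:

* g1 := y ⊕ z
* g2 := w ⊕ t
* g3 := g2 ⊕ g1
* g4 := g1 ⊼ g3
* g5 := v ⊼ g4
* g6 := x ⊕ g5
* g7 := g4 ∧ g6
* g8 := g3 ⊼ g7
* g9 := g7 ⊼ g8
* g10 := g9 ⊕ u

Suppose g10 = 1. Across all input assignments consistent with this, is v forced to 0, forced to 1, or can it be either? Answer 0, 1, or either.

Both values of v occur among assignments with g10 = 1:
  v=0: x=0, y=0, z=0, w=0, u=0, v=0, t=1
  v=1: x=0, y=0, z=0, w=0, u=0, v=1, t=0

either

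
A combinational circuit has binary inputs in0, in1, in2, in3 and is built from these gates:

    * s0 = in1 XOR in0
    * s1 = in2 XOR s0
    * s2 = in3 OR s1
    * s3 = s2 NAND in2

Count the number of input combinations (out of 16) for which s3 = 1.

10

s3 = s2 NAND in2 must be 1, so at least one of s2, in2 is 0.
Enumerating the 16 input combinations, 10 give s3 = 1 and 6 give s3 = 0.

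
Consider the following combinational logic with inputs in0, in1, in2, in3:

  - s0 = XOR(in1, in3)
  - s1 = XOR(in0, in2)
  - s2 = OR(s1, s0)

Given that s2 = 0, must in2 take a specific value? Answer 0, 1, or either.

either

Both values of in2 occur among assignments with s2 = 0:
  in2=0: in0=0, in1=0, in2=0, in3=0
  in2=1: in0=1, in1=0, in2=1, in3=0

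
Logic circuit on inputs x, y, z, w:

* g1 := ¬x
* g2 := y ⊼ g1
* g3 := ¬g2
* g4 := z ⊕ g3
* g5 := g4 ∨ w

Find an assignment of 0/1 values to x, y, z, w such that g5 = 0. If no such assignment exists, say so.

x=1, y=1, z=0, w=0

Check with x=1, y=1, z=0, w=0:
g1 = ¬x = ¬1 = 0
g2 = y ⊼ g1 = 1 ⊼ 0 = 1
g3 = ¬g2 = ¬1 = 0
g4 = z ⊕ g3 = 0 ⊕ 0 = 0
g5 = g4 ∨ w = 0 ∨ 0 = 0
So g5 = 0 as required.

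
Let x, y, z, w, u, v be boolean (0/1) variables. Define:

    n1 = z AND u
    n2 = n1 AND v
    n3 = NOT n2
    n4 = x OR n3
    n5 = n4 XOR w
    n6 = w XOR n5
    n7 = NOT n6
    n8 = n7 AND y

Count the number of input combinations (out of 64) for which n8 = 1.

2

n8 = n7 AND y must be 1, so both n7 = 1 and y = 1.
n7 = NOT n6 must be 1, so n6 = 0.
Enumerating the 64 input combinations, 2 give n8 = 1 and 62 give n8 = 0.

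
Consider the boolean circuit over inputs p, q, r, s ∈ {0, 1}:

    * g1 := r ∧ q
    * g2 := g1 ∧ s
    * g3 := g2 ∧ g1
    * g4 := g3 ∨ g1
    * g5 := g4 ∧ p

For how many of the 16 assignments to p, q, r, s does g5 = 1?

2

g5 = g4 ∧ p must be 1, so both g4 = 1 and p = 1.
g4 = g3 ∨ g1 must be 1, so at least one of g3, g1 is 1.
Enumerating the 16 input combinations, 2 give g5 = 1 and 14 give g5 = 0.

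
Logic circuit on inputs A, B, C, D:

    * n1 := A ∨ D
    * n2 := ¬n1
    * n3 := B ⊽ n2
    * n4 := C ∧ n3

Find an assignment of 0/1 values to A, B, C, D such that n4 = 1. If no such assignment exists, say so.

A=1, B=0, C=1, D=1

Check with A=1, B=0, C=1, D=1:
n1 = A ∨ D = 1 ∨ 1 = 1
n2 = ¬n1 = ¬1 = 0
n3 = B ⊽ n2 = 0 ⊽ 0 = 1
n4 = C ∧ n3 = 1 ∧ 1 = 1
So n4 = 1 as required.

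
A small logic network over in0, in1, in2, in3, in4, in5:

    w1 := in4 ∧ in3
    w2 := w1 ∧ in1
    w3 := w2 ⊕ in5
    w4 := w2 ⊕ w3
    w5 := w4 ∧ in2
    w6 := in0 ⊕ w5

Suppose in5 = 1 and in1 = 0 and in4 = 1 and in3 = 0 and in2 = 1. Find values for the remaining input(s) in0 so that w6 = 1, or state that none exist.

w6 = in0 ⊕ w5 must be 1, so in0 and w5 differ.
Check with in5 = 1 and in1 = 0 and in4 = 1 and in3 = 0 and in2 = 1 and in0=0:
w1 = in4 ∧ in3 = 1 ∧ 0 = 0
w2 = w1 ∧ in1 = 0 ∧ 0 = 0
w3 = w2 ⊕ in5 = 0 ⊕ 1 = 1
w4 = w2 ⊕ w3 = 0 ⊕ 1 = 1
w5 = w4 ∧ in2 = 1 ∧ 1 = 1
w6 = in0 ⊕ w5 = 0 ⊕ 1 = 1
So w6 = 1.

in0=0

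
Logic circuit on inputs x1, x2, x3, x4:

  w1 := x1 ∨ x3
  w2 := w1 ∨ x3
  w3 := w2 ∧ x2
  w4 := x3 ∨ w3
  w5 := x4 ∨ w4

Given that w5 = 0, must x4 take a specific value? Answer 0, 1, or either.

0

w5 = x4 ∨ w4 must be 0, so both x4 = 0 and w4 = 0.
w4 = x3 ∨ w3 must be 0, so both x3 = 0 and w3 = 0.
w3 = w2 ∧ x2 must be 0, so at least one of w2, x2 is 0.
Every assignment with w5 = 0 has x4 = 0; there are 3 such assignment(s).
  x1=0, x2=0, x3=0, x4=0
  x1=0, x2=1, x3=0, x4=0
  x1=1, x2=0, x3=0, x4=0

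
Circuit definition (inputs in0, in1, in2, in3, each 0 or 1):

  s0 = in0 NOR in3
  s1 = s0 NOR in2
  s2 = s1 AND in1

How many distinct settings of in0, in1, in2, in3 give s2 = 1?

3

s2 = s1 AND in1 must be 1, so both s1 = 1 and in1 = 1.
Satisfying assignments:
  in0=0, in1=1, in2=0, in3=1
  in0=1, in1=1, in2=0, in3=0
  in0=1, in1=1, in2=0, in3=1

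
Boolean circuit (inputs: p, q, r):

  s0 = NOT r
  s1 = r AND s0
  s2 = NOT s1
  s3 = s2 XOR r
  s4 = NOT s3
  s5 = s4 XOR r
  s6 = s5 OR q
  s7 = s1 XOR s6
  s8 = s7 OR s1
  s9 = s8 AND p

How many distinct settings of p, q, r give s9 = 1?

s9 = s8 AND p must be 1, so both s8 = 1 and p = 1.
Enumerating the 8 input combinations, 2 give s9 = 1 and 6 give s9 = 0.

2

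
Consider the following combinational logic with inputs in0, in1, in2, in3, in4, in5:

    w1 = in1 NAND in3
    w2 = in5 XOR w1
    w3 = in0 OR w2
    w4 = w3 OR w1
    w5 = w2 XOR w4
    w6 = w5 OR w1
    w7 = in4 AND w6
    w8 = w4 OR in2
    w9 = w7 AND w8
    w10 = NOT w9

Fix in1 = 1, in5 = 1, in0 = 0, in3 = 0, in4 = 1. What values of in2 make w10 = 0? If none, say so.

Check with in1 = 1, in5 = 1, in0 = 0, in3 = 0, in4 = 1 and in2=1:
w1 = in1 NAND in3 = 1 NAND 0 = 1
w2 = in5 XOR w1 = 1 XOR 1 = 0
w3 = in0 OR w2 = 0 OR 0 = 0
w4 = w3 OR w1 = 0 OR 1 = 1
w5 = w2 XOR w4 = 0 XOR 1 = 1
w6 = w5 OR w1 = 1 OR 1 = 1
w7 = in4 AND w6 = 1 AND 1 = 1
w8 = w4 OR in2 = 1 OR 1 = 1
w9 = w7 AND w8 = 1 AND 1 = 1
w10 = NOT w9 = NOT 1 = 0
So w10 = 0.

in2=1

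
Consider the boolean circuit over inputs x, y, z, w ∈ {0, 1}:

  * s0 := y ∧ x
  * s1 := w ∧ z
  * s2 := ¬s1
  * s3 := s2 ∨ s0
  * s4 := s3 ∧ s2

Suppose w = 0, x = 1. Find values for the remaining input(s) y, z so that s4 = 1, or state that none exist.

s4 = s3 ∧ s2 must be 1, so both s3 = 1 and s2 = 1.
Check with w = 0, x = 1 and y=1, z=0:
s0 = y ∧ x = 1 ∧ 1 = 1
s1 = w ∧ z = 0 ∧ 0 = 0
s2 = ¬s1 = ¬0 = 1
s3 = s2 ∨ s0 = 1 ∨ 1 = 1
s4 = s3 ∧ s2 = 1 ∧ 1 = 1
So s4 = 1.

y=1 z=0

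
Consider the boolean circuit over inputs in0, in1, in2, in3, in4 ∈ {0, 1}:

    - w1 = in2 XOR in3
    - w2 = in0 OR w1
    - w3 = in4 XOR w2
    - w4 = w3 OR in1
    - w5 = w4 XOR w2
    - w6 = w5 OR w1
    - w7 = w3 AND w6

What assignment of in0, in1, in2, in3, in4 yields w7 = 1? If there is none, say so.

w7 = w3 AND w6 must be 1, so both w3 = 1 and w6 = 1.
Check with in0=1, in1=1, in2=0, in3=1, in4=0:
w1 = in2 XOR in3 = 0 XOR 1 = 1
w2 = in0 OR w1 = 1 OR 1 = 1
w3 = in4 XOR w2 = 0 XOR 1 = 1
w4 = w3 OR in1 = 1 OR 1 = 1
w5 = w4 XOR w2 = 1 XOR 1 = 0
w6 = w5 OR w1 = 0 OR 1 = 1
w7 = w3 AND w6 = 1 AND 1 = 1
So w7 = 1 as required.

in0=1, in1=1, in2=0, in3=1, in4=0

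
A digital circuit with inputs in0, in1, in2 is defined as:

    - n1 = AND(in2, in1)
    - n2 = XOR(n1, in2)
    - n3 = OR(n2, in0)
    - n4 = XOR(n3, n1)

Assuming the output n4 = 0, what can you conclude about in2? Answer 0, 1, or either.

Both values of in2 occur among assignments with n4 = 0:
  in2=0: in0=0, in1=0, in2=0
  in2=1: in0=1, in1=1, in2=1

either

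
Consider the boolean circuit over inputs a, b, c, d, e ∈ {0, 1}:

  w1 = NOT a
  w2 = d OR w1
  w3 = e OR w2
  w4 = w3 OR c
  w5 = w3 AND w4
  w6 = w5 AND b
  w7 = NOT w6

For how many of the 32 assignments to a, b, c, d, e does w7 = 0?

14

w7 = NOT w6 must be 0, so w6 = 1.
Enumerating the 32 input combinations, 14 give w7 = 0 and 18 give w7 = 1.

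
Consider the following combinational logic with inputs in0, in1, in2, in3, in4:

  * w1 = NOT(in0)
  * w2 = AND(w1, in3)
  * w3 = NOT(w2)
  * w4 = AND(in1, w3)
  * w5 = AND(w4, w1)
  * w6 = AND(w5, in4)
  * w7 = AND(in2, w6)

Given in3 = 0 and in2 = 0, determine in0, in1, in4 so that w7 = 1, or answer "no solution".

With in3 = 0 and in2 = 0 fixed, none of the 8 settings of in0, in1, in4 give w7 = 1.
For example, with in0=1, in1=0, in4=1:
w1 = NOT(in0) = NOT 1 = 0
w2 = AND(w1, in3) = AND(0, 0) = 0
w3 = NOT(w2) = NOT 0 = 1
w4 = AND(in1, w3) = AND(0, 1) = 0
w5 = AND(w4, w1) = AND(0, 0) = 0
w6 = AND(w5, in4) = AND(0, 1) = 0
w7 = AND(in2, w6) = AND(0, 0) = 0
giving w7 = 0 ≠ 1.

no solution exists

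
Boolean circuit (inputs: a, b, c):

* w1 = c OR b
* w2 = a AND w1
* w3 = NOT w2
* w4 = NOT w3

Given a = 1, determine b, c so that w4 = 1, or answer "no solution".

b=0 c=1

Check with a = 1 and b=0, c=1:
w1 = c OR b = 1 OR 0 = 1
w2 = a AND w1 = 1 AND 1 = 1
w3 = NOT w2 = NOT 1 = 0
w4 = NOT w3 = NOT 0 = 1
So w4 = 1.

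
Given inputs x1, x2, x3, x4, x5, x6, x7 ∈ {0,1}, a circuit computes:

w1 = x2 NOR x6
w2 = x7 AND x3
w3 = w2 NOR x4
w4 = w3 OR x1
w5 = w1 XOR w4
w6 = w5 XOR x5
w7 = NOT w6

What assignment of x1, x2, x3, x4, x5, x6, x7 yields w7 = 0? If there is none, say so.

w7 = NOT w6 must be 0, so w6 = 1.
Check with x1=0, x2=0, x3=1, x4=1, x5=0, x6=0, x7=0:
w1 = x2 NOR x6 = 0 NOR 0 = 1
w2 = x7 AND x3 = 0 AND 1 = 0
w3 = w2 NOR x4 = 0 NOR 1 = 0
w4 = w3 OR x1 = 0 OR 0 = 0
w5 = w1 XOR w4 = 1 XOR 0 = 1
w6 = w5 XOR x5 = 1 XOR 0 = 1
w7 = NOT w6 = NOT 1 = 0
So w7 = 0 as required.

x1=0, x2=0, x3=1, x4=1, x5=0, x6=0, x7=0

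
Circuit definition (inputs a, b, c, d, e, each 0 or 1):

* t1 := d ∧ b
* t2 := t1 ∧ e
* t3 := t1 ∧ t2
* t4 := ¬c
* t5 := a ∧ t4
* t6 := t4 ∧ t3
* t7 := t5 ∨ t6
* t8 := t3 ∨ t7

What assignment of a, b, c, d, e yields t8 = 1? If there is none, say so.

a=1, b=0, c=0, d=1, e=1

t8 = t3 ∨ t7 must be 1, so at least one of t3, t7 is 1.
Check with a=1, b=0, c=0, d=1, e=1:
t1 = d ∧ b = 1 ∧ 0 = 0
t2 = t1 ∧ e = 0 ∧ 1 = 0
t3 = t1 ∧ t2 = 0 ∧ 0 = 0
t4 = ¬c = ¬0 = 1
t5 = a ∧ t4 = 1 ∧ 1 = 1
t6 = t4 ∧ t3 = 1 ∧ 0 = 0
t7 = t5 ∨ t6 = 1 ∨ 0 = 1
t8 = t3 ∨ t7 = 0 ∨ 1 = 1
So t8 = 1 as required.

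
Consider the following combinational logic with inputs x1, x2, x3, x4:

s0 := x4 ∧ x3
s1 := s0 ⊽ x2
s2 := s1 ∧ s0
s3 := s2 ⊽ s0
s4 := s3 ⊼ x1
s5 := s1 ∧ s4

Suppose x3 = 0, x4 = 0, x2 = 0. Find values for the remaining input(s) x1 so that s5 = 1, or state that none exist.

s5 = s1 ∧ s4 must be 1, so both s1 = 1 and s4 = 1.
Check with x3 = 0, x4 = 0, x2 = 0 and x1=0:
s0 = x4 ∧ x3 = 0 ∧ 0 = 0
s1 = s0 ⊽ x2 = 0 ⊽ 0 = 1
s2 = s1 ∧ s0 = 1 ∧ 0 = 0
s3 = s2 ⊽ s0 = 0 ⊽ 0 = 1
s4 = s3 ⊼ x1 = 1 ⊼ 0 = 1
s5 = s1 ∧ s4 = 1 ∧ 1 = 1
So s5 = 1.

x1=0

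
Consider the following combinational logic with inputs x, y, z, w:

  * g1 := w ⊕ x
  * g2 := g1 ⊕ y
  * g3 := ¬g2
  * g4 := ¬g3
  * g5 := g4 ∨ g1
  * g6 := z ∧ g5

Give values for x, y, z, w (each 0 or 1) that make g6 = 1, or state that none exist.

x=1, y=0, z=1, w=0

g6 = z ∧ g5 must be 1, so both z = 1 and g5 = 1.
g5 = g4 ∨ g1 must be 1, so at least one of g4, g1 is 1.
Check with x=1, y=0, z=1, w=0:
g1 = w ⊕ x = 0 ⊕ 1 = 1
g2 = g1 ⊕ y = 1 ⊕ 0 = 1
g3 = ¬g2 = ¬1 = 0
g4 = ¬g3 = ¬0 = 1
g5 = g4 ∨ g1 = 1 ∨ 1 = 1
g6 = z ∧ g5 = 1 ∧ 1 = 1
So g6 = 1 as required.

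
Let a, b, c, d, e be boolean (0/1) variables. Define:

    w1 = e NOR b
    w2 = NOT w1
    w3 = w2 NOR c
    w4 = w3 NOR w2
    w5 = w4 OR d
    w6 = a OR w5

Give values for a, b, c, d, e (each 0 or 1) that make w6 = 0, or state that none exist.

a=0 b=1 c=1 d=0 e=1

w6 = a OR w5 must be 0, so both a = 0 and w5 = 0.
w5 = w4 OR d must be 0, so both w4 = 0 and d = 0.
w4 = w3 NOR w2 must be 0, so at least one of w3, w2 is 1.
Check with a=0 b=1 c=1 d=0 e=1:
w1 = e NOR b = 1 NOR 1 = 0
w2 = NOT w1 = NOT 0 = 1
w3 = w2 NOR c = 1 NOR 1 = 0
w4 = w3 NOR w2 = 0 NOR 1 = 0
w5 = w4 OR d = 0 OR 0 = 0
w6 = a OR w5 = 0 OR 0 = 0
So w6 = 0 as required.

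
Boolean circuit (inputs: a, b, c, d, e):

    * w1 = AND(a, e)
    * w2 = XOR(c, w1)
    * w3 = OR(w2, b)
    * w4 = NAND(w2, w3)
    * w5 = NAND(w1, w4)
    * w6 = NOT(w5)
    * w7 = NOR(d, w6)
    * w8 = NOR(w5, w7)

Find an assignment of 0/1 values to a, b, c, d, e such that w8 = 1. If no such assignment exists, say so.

Check with a=1 b=0 c=1 d=0 e=1:
w1 = AND(a, e) = AND(1, 1) = 1
w2 = XOR(c, w1) = XOR(1, 1) = 0
w3 = OR(w2, b) = OR(0, 0) = 0
w4 = NAND(w2, w3) = NAND(0, 0) = 1
w5 = NAND(w1, w4) = NAND(1, 1) = 0
w6 = NOT(w5) = NOT 0 = 1
w7 = NOR(d, w6) = NOR(0, 1) = 0
w8 = NOR(w5, w7) = NOR(0, 0) = 1
So w8 = 1 as required.

a=1 b=0 c=1 d=0 e=1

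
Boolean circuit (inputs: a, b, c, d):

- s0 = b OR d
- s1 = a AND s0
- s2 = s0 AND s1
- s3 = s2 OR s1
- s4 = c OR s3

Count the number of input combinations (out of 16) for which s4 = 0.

5

s4 = c OR s3 must be 0, so both c = 0 and s3 = 0.
s3 = s2 OR s1 must be 0, so both s2 = 0 and s1 = 0.
Satisfying assignments:
  a=0, b=0, c=0, d=0
  a=0, b=0, c=0, d=1
  a=0, b=1, c=0, d=0
  a=0, b=1, c=0, d=1
  a=1, b=0, c=0, d=0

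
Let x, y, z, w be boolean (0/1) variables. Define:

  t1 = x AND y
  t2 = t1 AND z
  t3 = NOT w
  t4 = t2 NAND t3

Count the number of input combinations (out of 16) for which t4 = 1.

t4 = t2 NAND t3 must be 1, so at least one of t2, t3 is 0.
Enumerating the 16 input combinations, 15 give t4 = 1 and 1 give t4 = 0.

15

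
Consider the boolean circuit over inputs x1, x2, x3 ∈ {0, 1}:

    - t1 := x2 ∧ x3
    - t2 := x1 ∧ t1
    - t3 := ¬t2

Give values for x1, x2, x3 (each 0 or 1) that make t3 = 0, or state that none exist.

x1=1, x2=1, x3=1

t3 = ¬t2 must be 0, so t2 = 1.
t2 = x1 ∧ t1 must be 1, so both x1 = 1 and t1 = 1.
Check with x1=1, x2=1, x3=1:
t1 = x2 ∧ x3 = 1 ∧ 1 = 1
t2 = x1 ∧ t1 = 1 ∧ 1 = 1
t3 = ¬t2 = ¬1 = 0
So t3 = 0 as required.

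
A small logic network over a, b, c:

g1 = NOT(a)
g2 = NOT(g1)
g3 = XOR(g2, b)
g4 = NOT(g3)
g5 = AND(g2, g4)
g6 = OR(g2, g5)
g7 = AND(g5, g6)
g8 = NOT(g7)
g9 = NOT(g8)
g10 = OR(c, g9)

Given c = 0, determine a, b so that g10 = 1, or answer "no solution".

Check with c = 0 and a=1, b=1:
g1 = NOT(a) = NOT 1 = 0
g2 = NOT(g1) = NOT 0 = 1
g3 = XOR(g2, b) = XOR(1, 1) = 0
g4 = NOT(g3) = NOT 0 = 1
g5 = AND(g2, g4) = AND(1, 1) = 1
g6 = OR(g2, g5) = OR(1, 1) = 1
g7 = AND(g5, g6) = AND(1, 1) = 1
g8 = NOT(g7) = NOT 1 = 0
g9 = NOT(g8) = NOT 0 = 1
g10 = OR(c, g9) = OR(0, 1) = 1
So g10 = 1.

a=1 b=1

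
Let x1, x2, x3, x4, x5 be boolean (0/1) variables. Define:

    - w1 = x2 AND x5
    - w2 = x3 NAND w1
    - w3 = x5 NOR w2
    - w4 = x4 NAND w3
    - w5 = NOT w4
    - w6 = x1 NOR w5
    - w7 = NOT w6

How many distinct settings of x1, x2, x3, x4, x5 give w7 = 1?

w7 = NOT w6 must be 1, so w6 = 0.
w6 = x1 NOR w5 must be 0, so at least one of x1, w5 is 1.
Enumerating the 32 input combinations, 16 give w7 = 1 and 16 give w7 = 0.

16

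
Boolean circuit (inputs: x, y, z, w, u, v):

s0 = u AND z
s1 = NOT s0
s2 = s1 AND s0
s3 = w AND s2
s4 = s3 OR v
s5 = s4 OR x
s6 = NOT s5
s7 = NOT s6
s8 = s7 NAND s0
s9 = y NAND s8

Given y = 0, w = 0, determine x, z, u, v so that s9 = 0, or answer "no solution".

With y = 0, w = 0 fixed, none of the 16 settings of x, z, u, v give s9 = 0.
For example, with x=0, z=1, u=1, v=1:
s0 = u AND z = 1 AND 1 = 1
s1 = NOT s0 = NOT 1 = 0
s2 = s1 AND s0 = 0 AND 1 = 0
s3 = w AND s2 = 0 AND 0 = 0
s4 = s3 OR v = 0 OR 1 = 1
s5 = s4 OR x = 1 OR 0 = 1
s6 = NOT s5 = NOT 1 = 0
s7 = NOT s6 = NOT 0 = 1
s8 = s7 NAND s0 = 1 NAND 1 = 0
s9 = y NAND s8 = 0 NAND 0 = 1
giving s9 = 1 ≠ 0.

no solution exists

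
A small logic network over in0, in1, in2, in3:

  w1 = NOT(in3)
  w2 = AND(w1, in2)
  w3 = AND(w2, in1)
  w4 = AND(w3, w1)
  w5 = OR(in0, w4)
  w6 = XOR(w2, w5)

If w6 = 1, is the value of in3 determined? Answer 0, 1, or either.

either

Both values of in3 occur among assignments with w6 = 1:
  in3=0: in0=0, in1=0, in2=1, in3=0
  in3=1: in0=1, in1=0, in2=0, in3=1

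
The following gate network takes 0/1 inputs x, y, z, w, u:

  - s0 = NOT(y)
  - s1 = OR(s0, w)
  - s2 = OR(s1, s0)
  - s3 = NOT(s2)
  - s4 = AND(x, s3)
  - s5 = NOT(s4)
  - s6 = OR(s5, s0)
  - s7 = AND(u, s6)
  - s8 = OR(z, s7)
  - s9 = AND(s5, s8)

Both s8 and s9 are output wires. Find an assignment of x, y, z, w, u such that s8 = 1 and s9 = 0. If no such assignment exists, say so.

x=1, y=1, z=1, w=0, u=1

Check with x=1, y=1, z=1, w=0, u=1:
s0 = NOT(y) = NOT 1 = 0
s1 = OR(s0, w) = OR(0, 0) = 0
s2 = OR(s1, s0) = OR(0, 0) = 0
s3 = NOT(s2) = NOT 0 = 1
s4 = AND(x, s3) = AND(1, 1) = 1
s5 = NOT(s4) = NOT 1 = 0
s6 = OR(s5, s0) = OR(0, 0) = 0
s7 = AND(u, s6) = AND(1, 0) = 0
s8 = OR(z, s7) = OR(1, 0) = 1
s9 = AND(s5, s8) = AND(0, 1) = 0
So s8 = 1 and s9 = 0.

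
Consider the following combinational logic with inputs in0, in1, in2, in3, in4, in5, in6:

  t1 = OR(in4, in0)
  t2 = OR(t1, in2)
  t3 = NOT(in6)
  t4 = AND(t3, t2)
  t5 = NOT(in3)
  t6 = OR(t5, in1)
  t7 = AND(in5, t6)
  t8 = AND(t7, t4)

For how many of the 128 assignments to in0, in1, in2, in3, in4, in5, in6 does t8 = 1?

21

t8 = AND(t7, t4) must be 1, so both t7 = 1 and t4 = 1.
t7 = AND(in5, t6) must be 1, so both in5 = 1 and t6 = 1.
t4 = AND(t3, t2) must be 1, so both t3 = 1 and t2 = 1.
Enumerating the 128 input combinations, 21 give t8 = 1 and 107 give t8 = 0.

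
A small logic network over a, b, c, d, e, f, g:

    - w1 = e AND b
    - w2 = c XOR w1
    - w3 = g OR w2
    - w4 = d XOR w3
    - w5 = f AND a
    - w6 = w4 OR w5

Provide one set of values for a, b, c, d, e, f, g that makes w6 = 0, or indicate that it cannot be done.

Check with a=1 b=1 c=0 d=1 e=1 f=0 g=1:
w1 = e AND b = 1 AND 1 = 1
w2 = c XOR w1 = 0 XOR 1 = 1
w3 = g OR w2 = 1 OR 1 = 1
w4 = d XOR w3 = 1 XOR 1 = 0
w5 = f AND a = 0 AND 1 = 0
w6 = w4 OR w5 = 0 OR 0 = 0
So w6 = 0 as required.

a=1 b=1 c=0 d=1 e=1 f=0 g=1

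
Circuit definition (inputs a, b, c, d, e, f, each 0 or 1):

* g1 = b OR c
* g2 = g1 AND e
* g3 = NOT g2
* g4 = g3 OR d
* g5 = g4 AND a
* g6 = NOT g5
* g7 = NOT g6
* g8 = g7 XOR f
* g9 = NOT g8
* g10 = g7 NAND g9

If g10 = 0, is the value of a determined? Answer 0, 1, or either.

g10 = g7 NAND g9 must be 0, so both g7 = 1 and g9 = 1.
g7 = NOT g6 must be 1, so g6 = 0.
g9 = NOT g8 must be 1, so g8 = 0.
Every assignment with g10 = 0 has a = 1; there are 13 such assignment(s).

1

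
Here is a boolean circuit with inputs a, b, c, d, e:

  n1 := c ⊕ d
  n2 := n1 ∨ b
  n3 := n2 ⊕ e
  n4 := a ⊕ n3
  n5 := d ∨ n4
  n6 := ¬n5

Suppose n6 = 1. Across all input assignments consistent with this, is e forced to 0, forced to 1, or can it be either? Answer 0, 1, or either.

either

Both values of e occur among assignments with n6 = 1:
  e=0: a=0, b=0, c=0, d=0, e=0
  e=1: a=0, b=0, c=1, d=0, e=1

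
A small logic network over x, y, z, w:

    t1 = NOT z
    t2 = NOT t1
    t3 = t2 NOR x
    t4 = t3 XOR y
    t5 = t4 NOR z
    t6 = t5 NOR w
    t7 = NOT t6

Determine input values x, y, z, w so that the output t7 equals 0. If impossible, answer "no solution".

x=1, y=0, z=1, w=0

t7 = NOT t6 must be 0, so t6 = 1.
t6 = t5 NOR w must be 1, so both t5 = 0 and w = 0.
Check with x=1, y=0, z=1, w=0:
t1 = NOT z = NOT 1 = 0
t2 = NOT t1 = NOT 0 = 1
t3 = t2 NOR x = 1 NOR 1 = 0
t4 = t3 XOR y = 0 XOR 0 = 0
t5 = t4 NOR z = 0 NOR 1 = 0
t6 = t5 NOR w = 0 NOR 0 = 1
t7 = NOT t6 = NOT 1 = 0
So t7 = 0 as required.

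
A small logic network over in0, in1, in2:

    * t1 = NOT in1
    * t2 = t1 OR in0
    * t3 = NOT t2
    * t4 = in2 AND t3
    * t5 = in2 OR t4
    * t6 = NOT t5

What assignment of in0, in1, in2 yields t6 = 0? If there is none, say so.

in0=0, in1=1, in2=1

t6 = NOT t5 must be 0, so t5 = 1.
t5 = in2 OR t4 must be 1, so at least one of in2, t4 is 1.
Check with in0=0, in1=1, in2=1:
t1 = NOT in1 = NOT 1 = 0
t2 = t1 OR in0 = 0 OR 0 = 0
t3 = NOT t2 = NOT 0 = 1
t4 = in2 AND t3 = 1 AND 1 = 1
t5 = in2 OR t4 = 1 OR 1 = 1
t6 = NOT t5 = NOT 1 = 0
So t6 = 0 as required.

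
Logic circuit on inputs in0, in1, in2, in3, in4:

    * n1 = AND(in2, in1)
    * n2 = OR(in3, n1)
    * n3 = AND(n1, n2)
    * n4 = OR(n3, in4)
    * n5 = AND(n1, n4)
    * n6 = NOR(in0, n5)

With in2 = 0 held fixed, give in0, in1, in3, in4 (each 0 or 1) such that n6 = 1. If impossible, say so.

in0=0, in1=0, in3=0, in4=1

n6 = NOR(in0, n5) must be 1, so both in0 = 0 and n5 = 0.
Check with in2 = 0 and in0=0, in1=0, in3=0, in4=1:
n1 = AND(in2, in1) = AND(0, 0) = 0
n2 = OR(in3, n1) = OR(0, 0) = 0
n3 = AND(n1, n2) = AND(0, 0) = 0
n4 = OR(n3, in4) = OR(0, 1) = 1
n5 = AND(n1, n4) = AND(0, 1) = 0
n6 = NOR(in0, n5) = NOR(0, 0) = 1
So n6 = 1.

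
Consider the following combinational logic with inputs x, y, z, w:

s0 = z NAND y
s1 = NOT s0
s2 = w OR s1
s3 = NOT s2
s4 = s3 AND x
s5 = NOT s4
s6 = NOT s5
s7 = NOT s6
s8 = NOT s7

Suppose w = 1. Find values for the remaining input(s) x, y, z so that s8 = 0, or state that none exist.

s8 = NOT s7 must be 0, so s7 = 1.
Check with w = 1 and x=0, y=1, z=1:
s0 = z NAND y = 1 NAND 1 = 0
s1 = NOT s0 = NOT 0 = 1
s2 = w OR s1 = 1 OR 1 = 1
s3 = NOT s2 = NOT 1 = 0
s4 = s3 AND x = 0 AND 0 = 0
s5 = NOT s4 = NOT 0 = 1
s6 = NOT s5 = NOT 1 = 0
s7 = NOT s6 = NOT 0 = 1
s8 = NOT s7 = NOT 1 = 0
So s8 = 0.

x=0, y=1, z=1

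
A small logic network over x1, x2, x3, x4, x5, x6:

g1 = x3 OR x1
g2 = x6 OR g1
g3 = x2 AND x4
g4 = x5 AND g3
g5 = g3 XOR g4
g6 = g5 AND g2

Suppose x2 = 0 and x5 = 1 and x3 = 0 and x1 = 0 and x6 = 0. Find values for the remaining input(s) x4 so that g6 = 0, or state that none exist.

g6 = g5 AND g2 must be 0, so at least one of g5, g2 is 0.
Check with x2 = 0 and x5 = 1 and x3 = 0 and x1 = 0 and x6 = 0 and x4=0:
g1 = x3 OR x1 = 0 OR 0 = 0
g2 = x6 OR g1 = 0 OR 0 = 0
g3 = x2 AND x4 = 0 AND 0 = 0
g4 = x5 AND g3 = 1 AND 0 = 0
g5 = g3 XOR g4 = 0 XOR 0 = 0
g6 = g5 AND g2 = 0 AND 0 = 0
So g6 = 0.

x4=0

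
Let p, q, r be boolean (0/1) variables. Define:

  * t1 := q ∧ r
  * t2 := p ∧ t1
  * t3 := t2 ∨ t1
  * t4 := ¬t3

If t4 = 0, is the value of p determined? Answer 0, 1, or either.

Both values of p occur among assignments with t4 = 0:
  p=0: p=0, q=1, r=1
  p=1: p=1, q=1, r=1

either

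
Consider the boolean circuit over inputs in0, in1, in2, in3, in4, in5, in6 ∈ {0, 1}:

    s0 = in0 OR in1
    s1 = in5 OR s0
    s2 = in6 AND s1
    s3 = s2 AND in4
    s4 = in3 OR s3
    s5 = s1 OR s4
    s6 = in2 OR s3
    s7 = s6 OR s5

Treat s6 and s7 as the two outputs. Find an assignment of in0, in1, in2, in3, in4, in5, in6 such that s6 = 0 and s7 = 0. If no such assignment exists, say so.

in0=0, in1=0, in2=0, in3=0, in4=0, in5=0, in6=0

Check with in0=0, in1=0, in2=0, in3=0, in4=0, in5=0, in6=0:
s0 = in0 OR in1 = 0 OR 0 = 0
s1 = in5 OR s0 = 0 OR 0 = 0
s2 = in6 AND s1 = 0 AND 0 = 0
s3 = s2 AND in4 = 0 AND 0 = 0
s4 = in3 OR s3 = 0 OR 0 = 0
s5 = s1 OR s4 = 0 OR 0 = 0
s6 = in2 OR s3 = 0 OR 0 = 0
s7 = s6 OR s5 = 0 OR 0 = 0
So s6 = 0 and s7 = 0.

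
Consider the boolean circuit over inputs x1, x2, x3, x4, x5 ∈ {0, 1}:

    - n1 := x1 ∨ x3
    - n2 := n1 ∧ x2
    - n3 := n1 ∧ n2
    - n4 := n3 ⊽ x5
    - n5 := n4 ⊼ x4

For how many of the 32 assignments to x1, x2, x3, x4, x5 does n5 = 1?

n5 = n4 ⊼ x4 must be 1, so at least one of n4, x4 is 0.
Enumerating the 32 input combinations, 27 give n5 = 1 and 5 give n5 = 0.

27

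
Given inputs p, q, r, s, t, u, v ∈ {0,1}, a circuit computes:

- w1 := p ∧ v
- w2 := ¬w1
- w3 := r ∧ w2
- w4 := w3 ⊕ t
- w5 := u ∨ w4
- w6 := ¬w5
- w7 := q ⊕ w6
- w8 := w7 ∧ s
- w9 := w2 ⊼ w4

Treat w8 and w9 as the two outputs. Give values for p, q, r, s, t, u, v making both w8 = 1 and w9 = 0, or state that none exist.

Check with p=0, q=1, r=0, s=1, t=1, u=0, v=1:
w1 = p ∧ v = 0 ∧ 1 = 0
w2 = ¬w1 = ¬0 = 1
w3 = r ∧ w2 = 0 ∧ 1 = 0
w4 = w3 ⊕ t = 0 ⊕ 1 = 1
w5 = u ∨ w4 = 0 ∨ 1 = 1
w6 = ¬w5 = ¬1 = 0
w7 = q ⊕ w6 = 1 ⊕ 0 = 1
w8 = w7 ∧ s = 1 ∧ 1 = 1
w9 = w2 ⊼ w4 = 1 ⊼ 1 = 0
So w8 = 1 and w9 = 0.

p=0, q=1, r=0, s=1, t=1, u=0, v=1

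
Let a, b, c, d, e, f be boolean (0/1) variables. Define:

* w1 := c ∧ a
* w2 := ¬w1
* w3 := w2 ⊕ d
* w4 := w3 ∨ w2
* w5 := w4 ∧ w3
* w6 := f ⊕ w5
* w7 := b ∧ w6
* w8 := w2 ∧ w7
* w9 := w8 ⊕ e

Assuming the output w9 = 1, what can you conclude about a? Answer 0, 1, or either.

either

Both values of a occur among assignments with w9 = 1:
  a=0: a=0, b=0, c=0, d=0, e=1, f=0
  a=1: a=1, b=0, c=0, d=0, e=1, f=0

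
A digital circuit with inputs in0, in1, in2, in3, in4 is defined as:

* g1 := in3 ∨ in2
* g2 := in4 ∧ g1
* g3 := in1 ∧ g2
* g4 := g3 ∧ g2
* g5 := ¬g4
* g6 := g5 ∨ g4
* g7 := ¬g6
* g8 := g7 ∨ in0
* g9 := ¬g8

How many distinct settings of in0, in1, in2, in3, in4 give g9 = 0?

16

g9 = ¬g8 must be 0, so g8 = 1.
g8 = g7 ∨ in0 must be 1, so at least one of g7, in0 is 1.
Enumerating the 32 input combinations, 16 give g9 = 0 and 16 give g9 = 1.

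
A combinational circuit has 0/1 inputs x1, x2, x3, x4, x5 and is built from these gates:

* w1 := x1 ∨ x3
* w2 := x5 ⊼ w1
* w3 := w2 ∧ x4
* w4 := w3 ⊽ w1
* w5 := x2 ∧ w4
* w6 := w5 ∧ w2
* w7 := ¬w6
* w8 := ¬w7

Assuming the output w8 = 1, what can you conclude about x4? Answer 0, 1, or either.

0

w8 = ¬w7 must be 1, so w7 = 0.
w7 = ¬w6 must be 0, so w6 = 1.
w6 = w5 ∧ w2 must be 1, so both w5 = 1 and w2 = 1.
Every assignment with w8 = 1 has x4 = 0; there are 2 such assignment(s).
  x1=0, x2=1, x3=0, x4=0, x5=0
  x1=0, x2=1, x3=0, x4=0, x5=1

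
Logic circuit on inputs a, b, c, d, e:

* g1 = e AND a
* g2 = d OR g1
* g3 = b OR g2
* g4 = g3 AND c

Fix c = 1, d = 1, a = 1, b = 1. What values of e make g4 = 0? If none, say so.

no solution exists

With c = 1, d = 1, a = 1, b = 1 fixed, none of the 2 settings of e give g4 = 0.
For example, with e=0:
g1 = e AND a = 0 AND 1 = 0
g2 = d OR g1 = 1 OR 0 = 1
g3 = b OR g2 = 1 OR 1 = 1
g4 = g3 AND c = 1 AND 1 = 1
giving g4 = 1 ≠ 0.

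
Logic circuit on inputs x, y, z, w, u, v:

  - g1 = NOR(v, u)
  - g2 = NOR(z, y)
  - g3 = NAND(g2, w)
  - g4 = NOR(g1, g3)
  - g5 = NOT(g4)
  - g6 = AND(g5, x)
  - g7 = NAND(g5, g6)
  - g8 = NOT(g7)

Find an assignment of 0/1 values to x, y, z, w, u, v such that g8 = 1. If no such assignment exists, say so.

x=1, y=1, z=0, w=0, u=0, v=1

g8 = NOT(g7) must be 1, so g7 = 0.
Check with x=1, y=1, z=0, w=0, u=0, v=1:
g1 = NOR(v, u) = NOR(1, 0) = 0
g2 = NOR(z, y) = NOR(0, 1) = 0
g3 = NAND(g2, w) = NAND(0, 0) = 1
g4 = NOR(g1, g3) = NOR(0, 1) = 0
g5 = NOT(g4) = NOT 0 = 1
g6 = AND(g5, x) = AND(1, 1) = 1
g7 = NAND(g5, g6) = NAND(1, 1) = 0
g8 = NOT(g7) = NOT 0 = 1
So g8 = 1 as required.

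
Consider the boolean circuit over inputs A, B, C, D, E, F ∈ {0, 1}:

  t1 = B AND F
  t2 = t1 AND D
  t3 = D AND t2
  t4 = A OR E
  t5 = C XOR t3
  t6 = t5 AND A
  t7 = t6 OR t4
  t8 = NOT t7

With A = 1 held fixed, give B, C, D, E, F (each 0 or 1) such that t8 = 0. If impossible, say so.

t8 = NOT t7 must be 0, so t7 = 1.
Check with A = 1 and B=1, C=1, D=0, E=0, F=1:
t1 = B AND F = 1 AND 1 = 1
t2 = t1 AND D = 1 AND 0 = 0
t3 = D AND t2 = 0 AND 0 = 0
t4 = A OR E = 1 OR 0 = 1
t5 = C XOR t3 = 1 XOR 0 = 1
t6 = t5 AND A = 1 AND 1 = 1
t7 = t6 OR t4 = 1 OR 1 = 1
t8 = NOT t7 = NOT 1 = 0
So t8 = 0.

B=1, C=1, D=0, E=0, F=1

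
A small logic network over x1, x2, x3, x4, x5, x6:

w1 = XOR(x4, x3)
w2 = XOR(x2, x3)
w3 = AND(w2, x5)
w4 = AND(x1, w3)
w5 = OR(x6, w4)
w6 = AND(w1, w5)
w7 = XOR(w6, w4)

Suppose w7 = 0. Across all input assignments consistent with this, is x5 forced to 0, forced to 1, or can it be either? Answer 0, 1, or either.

Both values of x5 occur among assignments with w7 = 0:
  x5=0: x1=0, x2=0, x3=0, x4=0, x5=0, x6=0
  x5=1: x1=0, x2=0, x3=0, x4=0, x5=1, x6=0

either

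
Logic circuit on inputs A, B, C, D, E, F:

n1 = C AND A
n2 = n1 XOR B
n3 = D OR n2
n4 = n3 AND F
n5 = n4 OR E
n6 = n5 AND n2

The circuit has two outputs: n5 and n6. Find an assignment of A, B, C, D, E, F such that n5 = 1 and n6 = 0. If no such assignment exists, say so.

Check with A=1, B=0, C=0, D=1, E=1, F=1:
n1 = C AND A = 0 AND 1 = 0
n2 = n1 XOR B = 0 XOR 0 = 0
n3 = D OR n2 = 1 OR 0 = 1
n4 = n3 AND F = 1 AND 1 = 1
n5 = n4 OR E = 1 OR 1 = 1
n6 = n5 AND n2 = 1 AND 0 = 0
So n5 = 1 and n6 = 0.

A=1, B=0, C=0, D=1, E=1, F=1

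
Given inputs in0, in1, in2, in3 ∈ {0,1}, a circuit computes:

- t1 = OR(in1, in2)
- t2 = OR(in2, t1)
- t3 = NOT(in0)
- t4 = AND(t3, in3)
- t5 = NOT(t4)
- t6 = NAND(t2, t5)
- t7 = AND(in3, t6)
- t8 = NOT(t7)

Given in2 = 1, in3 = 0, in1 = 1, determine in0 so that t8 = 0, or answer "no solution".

With in2 = 1, in3 = 0, in1 = 1 fixed, none of the 2 settings of in0 give t8 = 0.
For example, with in0=1:
t1 = OR(in1, in2) = OR(1, 1) = 1
t2 = OR(in2, t1) = OR(1, 1) = 1
t3 = NOT(in0) = NOT 1 = 0
t4 = AND(t3, in3) = AND(0, 0) = 0
t5 = NOT(t4) = NOT 0 = 1
t6 = NAND(t2, t5) = NAND(1, 1) = 0
t7 = AND(in3, t6) = AND(0, 0) = 0
t8 = NOT(t7) = NOT 0 = 1
giving t8 = 1 ≠ 0.

no solution exists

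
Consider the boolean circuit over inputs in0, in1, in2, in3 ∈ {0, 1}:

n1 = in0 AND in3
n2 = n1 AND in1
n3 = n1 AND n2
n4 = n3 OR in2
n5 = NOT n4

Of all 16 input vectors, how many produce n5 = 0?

n5 = NOT n4 must be 0, so n4 = 1.
Enumerating the 16 input combinations, 9 give n5 = 0 and 7 give n5 = 1.

9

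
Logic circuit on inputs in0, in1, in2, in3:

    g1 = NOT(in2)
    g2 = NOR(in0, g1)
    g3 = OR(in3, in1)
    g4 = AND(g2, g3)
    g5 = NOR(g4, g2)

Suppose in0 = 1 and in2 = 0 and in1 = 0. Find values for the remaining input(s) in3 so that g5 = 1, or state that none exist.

g5 = NOR(g4, g2) must be 1, so both g4 = 0 and g2 = 0.
Check with in0 = 1 and in2 = 0 and in1 = 0 and in3=0:
g1 = NOT(in2) = NOT 0 = 1
g2 = NOR(in0, g1) = NOR(1, 1) = 0
g3 = OR(in3, in1) = OR(0, 0) = 0
g4 = AND(g2, g3) = AND(0, 0) = 0
g5 = NOR(g4, g2) = NOR(0, 0) = 1
So g5 = 1.

in3=0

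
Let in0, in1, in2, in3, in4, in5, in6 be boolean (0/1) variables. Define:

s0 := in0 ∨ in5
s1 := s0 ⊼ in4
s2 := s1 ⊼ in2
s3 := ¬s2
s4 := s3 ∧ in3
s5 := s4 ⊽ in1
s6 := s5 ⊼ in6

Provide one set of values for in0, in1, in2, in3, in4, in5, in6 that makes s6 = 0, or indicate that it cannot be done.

s6 = s5 ⊼ in6 must be 0, so both s5 = 1 and in6 = 1.
s5 = s4 ⊽ in1 must be 1, so both s4 = 0 and in1 = 0.
s4 = s3 ∧ in3 must be 0, so at least one of s3, in3 is 0.
Check with in0=1 in1=0 in2=0 in3=0 in4=0 in5=1 in6=1:
s0 = in0 ∨ in5 = 1 ∨ 1 = 1
s1 = s0 ⊼ in4 = 1 ⊼ 0 = 1
s2 = s1 ⊼ in2 = 1 ⊼ 0 = 1
s3 = ¬s2 = ¬1 = 0
s4 = s3 ∧ in3 = 0 ∧ 0 = 0
s5 = s4 ⊽ in1 = 0 ⊽ 0 = 1
s6 = s5 ⊼ in6 = 1 ⊼ 1 = 0
So s6 = 0 as required.

in0=1 in1=0 in2=0 in3=0 in4=0 in5=1 in6=1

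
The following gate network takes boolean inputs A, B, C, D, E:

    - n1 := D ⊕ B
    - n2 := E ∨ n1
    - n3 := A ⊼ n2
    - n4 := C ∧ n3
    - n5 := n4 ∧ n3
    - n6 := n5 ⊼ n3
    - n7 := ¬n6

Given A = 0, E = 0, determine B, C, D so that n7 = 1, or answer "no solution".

B=1 C=1 D=0

n7 = ¬n6 must be 1, so n6 = 0.
Check with A = 0, E = 0 and B=1, C=1, D=0:
n1 = D ⊕ B = 0 ⊕ 1 = 1
n2 = E ∨ n1 = 0 ∨ 1 = 1
n3 = A ⊼ n2 = 0 ⊼ 1 = 1
n4 = C ∧ n3 = 1 ∧ 1 = 1
n5 = n4 ∧ n3 = 1 ∧ 1 = 1
n6 = n5 ⊼ n3 = 1 ⊼ 1 = 0
n7 = ¬n6 = ¬0 = 1
So n7 = 1.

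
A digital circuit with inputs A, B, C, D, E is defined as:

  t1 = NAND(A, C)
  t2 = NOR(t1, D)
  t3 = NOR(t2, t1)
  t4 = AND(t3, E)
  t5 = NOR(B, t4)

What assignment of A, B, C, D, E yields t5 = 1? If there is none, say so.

A=0 B=0 C=1 D=0 E=1

Check with A=0 B=0 C=1 D=0 E=1:
t1 = NAND(A, C) = NAND(0, 1) = 1
t2 = NOR(t1, D) = NOR(1, 0) = 0
t3 = NOR(t2, t1) = NOR(0, 1) = 0
t4 = AND(t3, E) = AND(0, 1) = 0
t5 = NOR(B, t4) = NOR(0, 0) = 1
So t5 = 1 as required.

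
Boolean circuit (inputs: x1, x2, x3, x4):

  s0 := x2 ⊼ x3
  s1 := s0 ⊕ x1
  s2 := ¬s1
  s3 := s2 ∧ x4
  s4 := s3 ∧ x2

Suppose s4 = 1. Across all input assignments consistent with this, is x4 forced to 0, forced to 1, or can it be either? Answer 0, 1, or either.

1

s4 = s3 ∧ x2 must be 1, so both s3 = 1 and x2 = 1.
s3 = s2 ∧ x4 must be 1, so both s2 = 1 and x4 = 1.
s2 = ¬s1 must be 1, so s1 = 0.
Every assignment with s4 = 1 has x4 = 1; there are 2 such assignment(s).
  x1=0, x2=1, x3=1, x4=1
  x1=1, x2=1, x3=0, x4=1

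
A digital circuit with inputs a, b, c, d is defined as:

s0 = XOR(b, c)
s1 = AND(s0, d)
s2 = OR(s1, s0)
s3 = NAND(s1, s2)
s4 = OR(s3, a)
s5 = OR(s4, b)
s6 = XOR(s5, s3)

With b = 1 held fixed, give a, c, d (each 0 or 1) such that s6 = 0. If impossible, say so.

Check with b = 1 and a=1, c=1, d=1:
s0 = XOR(b, c) = XOR(1, 1) = 0
s1 = AND(s0, d) = AND(0, 1) = 0
s2 = OR(s1, s0) = OR(0, 0) = 0
s3 = NAND(s1, s2) = NAND(0, 0) = 1
s4 = OR(s3, a) = OR(1, 1) = 1
s5 = OR(s4, b) = OR(1, 1) = 1
s6 = XOR(s5, s3) = XOR(1, 1) = 0
So s6 = 0.

a=1 c=1 d=1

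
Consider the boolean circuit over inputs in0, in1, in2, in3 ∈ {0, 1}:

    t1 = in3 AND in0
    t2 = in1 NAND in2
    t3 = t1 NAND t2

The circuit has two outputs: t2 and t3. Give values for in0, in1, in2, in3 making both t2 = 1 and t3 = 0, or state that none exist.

Check with in0=1 in1=0 in2=0 in3=1:
t1 = in3 AND in0 = 1 AND 1 = 1
t2 = in1 NAND in2 = 0 NAND 0 = 1
t3 = t1 NAND t2 = 1 NAND 1 = 0
So t2 = 1 and t3 = 0.

in0=1 in1=0 in2=0 in3=1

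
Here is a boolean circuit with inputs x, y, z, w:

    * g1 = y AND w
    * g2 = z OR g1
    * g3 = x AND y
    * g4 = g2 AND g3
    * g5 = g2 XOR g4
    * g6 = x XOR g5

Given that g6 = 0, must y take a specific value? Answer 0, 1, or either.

either

Both values of y occur among assignments with g6 = 0:
  y=0: x=0, y=0, z=0, w=0
  y=1: x=0, y=1, z=0, w=0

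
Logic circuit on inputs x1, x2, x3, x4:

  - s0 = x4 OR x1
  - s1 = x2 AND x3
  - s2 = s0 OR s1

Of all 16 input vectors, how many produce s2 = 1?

s2 = s0 OR s1 must be 1, so at least one of s0, s1 is 1.
Enumerating the 16 input combinations, 13 give s2 = 1 and 3 give s2 = 0.

13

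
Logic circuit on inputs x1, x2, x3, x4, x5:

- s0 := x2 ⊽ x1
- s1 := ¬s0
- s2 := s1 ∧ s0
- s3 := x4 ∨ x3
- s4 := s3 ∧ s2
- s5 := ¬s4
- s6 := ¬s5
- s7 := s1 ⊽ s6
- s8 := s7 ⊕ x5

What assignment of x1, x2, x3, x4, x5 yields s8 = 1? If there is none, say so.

Check with x1=1, x2=1, x3=0, x4=1, x5=1:
s0 = x2 ⊽ x1 = 1 ⊽ 1 = 0
s1 = ¬s0 = ¬0 = 1
s2 = s1 ∧ s0 = 1 ∧ 0 = 0
s3 = x4 ∨ x3 = 1 ∨ 0 = 1
s4 = s3 ∧ s2 = 1 ∧ 0 = 0
s5 = ¬s4 = ¬0 = 1
s6 = ¬s5 = ¬1 = 0
s7 = s1 ⊽ s6 = 1 ⊽ 0 = 0
s8 = s7 ⊕ x5 = 0 ⊕ 1 = 1
So s8 = 1 as required.

x1=1, x2=1, x3=0, x4=1, x5=1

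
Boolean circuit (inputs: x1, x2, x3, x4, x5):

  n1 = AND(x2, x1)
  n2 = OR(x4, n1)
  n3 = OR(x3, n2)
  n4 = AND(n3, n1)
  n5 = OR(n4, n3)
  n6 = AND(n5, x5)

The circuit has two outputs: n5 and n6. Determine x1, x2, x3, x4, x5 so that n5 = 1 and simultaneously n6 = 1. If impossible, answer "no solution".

Check with x1=1, x2=0, x3=1, x4=1, x5=1:
n1 = AND(x2, x1) = AND(0, 1) = 0
n2 = OR(x4, n1) = OR(1, 0) = 1
n3 = OR(x3, n2) = OR(1, 1) = 1
n4 = AND(n3, n1) = AND(1, 0) = 0
n5 = OR(n4, n3) = OR(0, 1) = 1
n6 = AND(n5, x5) = AND(1, 1) = 1
So n5 = 1 and n6 = 1.

x1=1, x2=0, x3=1, x4=1, x5=1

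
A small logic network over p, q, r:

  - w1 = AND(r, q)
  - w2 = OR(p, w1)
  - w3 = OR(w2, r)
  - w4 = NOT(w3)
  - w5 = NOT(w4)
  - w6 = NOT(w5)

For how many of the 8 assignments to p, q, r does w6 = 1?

2

w6 = NOT(w5) must be 1, so w5 = 0.
Satisfying assignments:
  p=0, q=0, r=0
  p=0, q=1, r=0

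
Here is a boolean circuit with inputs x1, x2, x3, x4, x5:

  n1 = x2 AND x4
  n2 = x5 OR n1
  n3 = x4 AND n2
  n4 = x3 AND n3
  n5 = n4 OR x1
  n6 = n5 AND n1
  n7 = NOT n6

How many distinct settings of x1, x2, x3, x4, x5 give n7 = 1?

26

n7 = NOT n6 must be 1, so n6 = 0.
n6 = n5 AND n1 must be 0, so at least one of n5, n1 is 0.
Enumerating the 32 input combinations, 26 give n7 = 1 and 6 give n7 = 0.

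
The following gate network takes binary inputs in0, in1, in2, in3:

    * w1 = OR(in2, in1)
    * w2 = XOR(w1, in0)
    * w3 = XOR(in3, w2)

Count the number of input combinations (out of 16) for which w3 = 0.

w3 = XOR(in3, w2) must be 0, so in3 and w2 are equal.
Enumerating the 16 input combinations, 8 give w3 = 0 and 8 give w3 = 1.

8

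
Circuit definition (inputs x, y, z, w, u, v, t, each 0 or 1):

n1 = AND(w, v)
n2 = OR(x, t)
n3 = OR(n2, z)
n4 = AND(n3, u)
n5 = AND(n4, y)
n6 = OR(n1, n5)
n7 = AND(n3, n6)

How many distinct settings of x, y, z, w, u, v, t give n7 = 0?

79

n7 = AND(n3, n6) must be 0, so at least one of n3, n6 is 0.
Enumerating the 128 input combinations, 79 give n7 = 0 and 49 give n7 = 1.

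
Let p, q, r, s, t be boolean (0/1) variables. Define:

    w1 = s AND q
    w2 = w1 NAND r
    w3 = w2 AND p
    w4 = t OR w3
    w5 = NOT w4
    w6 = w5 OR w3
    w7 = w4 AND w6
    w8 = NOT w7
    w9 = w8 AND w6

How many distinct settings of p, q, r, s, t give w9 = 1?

9

w9 = w8 AND w6 must be 1, so both w8 = 1 and w6 = 1.
Enumerating the 32 input combinations, 9 give w9 = 1 and 23 give w9 = 0.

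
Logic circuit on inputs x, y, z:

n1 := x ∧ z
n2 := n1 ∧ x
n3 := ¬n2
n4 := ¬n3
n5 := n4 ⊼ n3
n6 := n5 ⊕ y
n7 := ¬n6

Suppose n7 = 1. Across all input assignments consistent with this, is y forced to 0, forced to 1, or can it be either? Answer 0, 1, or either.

1

n7 = ¬n6 must be 1, so n6 = 0.
Every assignment with n7 = 1 has y = 1; there are 4 such assignment(s).
  x=0, y=1, z=0
  x=0, y=1, z=1
  x=1, y=1, z=0
  x=1, y=1, z=1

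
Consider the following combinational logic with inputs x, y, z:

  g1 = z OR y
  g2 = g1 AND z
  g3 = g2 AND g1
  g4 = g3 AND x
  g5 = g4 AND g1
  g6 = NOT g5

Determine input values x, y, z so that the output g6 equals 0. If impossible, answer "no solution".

x=1 y=0 z=1

g6 = NOT g5 must be 0, so g5 = 1.
g5 = g4 AND g1 must be 1, so both g4 = 1 and g1 = 1.
Check with x=1 y=0 z=1:
g1 = z OR y = 1 OR 0 = 1
g2 = g1 AND z = 1 AND 1 = 1
g3 = g2 AND g1 = 1 AND 1 = 1
g4 = g3 AND x = 1 AND 1 = 1
g5 = g4 AND g1 = 1 AND 1 = 1
g6 = NOT g5 = NOT 1 = 0
So g6 = 0 as required.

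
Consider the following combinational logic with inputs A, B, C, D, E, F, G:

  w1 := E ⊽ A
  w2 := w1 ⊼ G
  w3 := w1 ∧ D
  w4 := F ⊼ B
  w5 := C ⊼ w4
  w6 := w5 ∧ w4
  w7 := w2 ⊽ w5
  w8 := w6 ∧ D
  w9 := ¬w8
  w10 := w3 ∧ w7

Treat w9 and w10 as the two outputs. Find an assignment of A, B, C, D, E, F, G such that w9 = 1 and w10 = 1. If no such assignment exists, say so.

Check with A=0, B=0, C=1, D=1, E=0, F=0, G=1:
w1 = E ⊽ A = 0 ⊽ 0 = 1
w2 = w1 ⊼ G = 1 ⊼ 1 = 0
w3 = w1 ∧ D = 1 ∧ 1 = 1
w4 = F ⊼ B = 0 ⊼ 0 = 1
w5 = C ⊼ w4 = 1 ⊼ 1 = 0
w6 = w5 ∧ w4 = 0 ∧ 1 = 0
w7 = w2 ⊽ w5 = 0 ⊽ 0 = 1
w8 = w6 ∧ D = 0 ∧ 1 = 0
w9 = ¬w8 = ¬0 = 1
w10 = w3 ∧ w7 = 1 ∧ 1 = 1
So w9 = 1 and w10 = 1.

A=0, B=0, C=1, D=1, E=0, F=0, G=1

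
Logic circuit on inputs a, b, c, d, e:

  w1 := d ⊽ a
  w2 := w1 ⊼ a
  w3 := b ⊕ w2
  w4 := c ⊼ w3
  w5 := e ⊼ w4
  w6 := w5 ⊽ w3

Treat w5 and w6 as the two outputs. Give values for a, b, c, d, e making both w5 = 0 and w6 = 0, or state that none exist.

a=0 b=0 c=0 d=0 e=1

Check with a=0 b=0 c=0 d=0 e=1:
w1 = d ⊽ a = 0 ⊽ 0 = 1
w2 = w1 ⊼ a = 1 ⊼ 0 = 1
w3 = b ⊕ w2 = 0 ⊕ 1 = 1
w4 = c ⊼ w3 = 0 ⊼ 1 = 1
w5 = e ⊼ w4 = 1 ⊼ 1 = 0
w6 = w5 ⊽ w3 = 0 ⊽ 1 = 0
So w5 = 0 and w6 = 0.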